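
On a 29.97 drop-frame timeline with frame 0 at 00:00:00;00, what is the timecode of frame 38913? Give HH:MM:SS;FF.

Ten DF minutes hold 17982 frames, so frame 38913 lies in block 2 (frames 35964–53945) with 2949 frames into that block.
The block's first minute is 1800 frames and the rest 1798 each; 2949 frames reaches minute 1, so 2 × 18 + 1 × 2 = 38 labels have been skipped so far.
Adding those back, label number 38913 + 38 = 38951 at 30 labels/s is 1298 s + 11 f = 0 h 21 min 38 s frame 11, i.e. 00:21:38;11.

00:21:38;11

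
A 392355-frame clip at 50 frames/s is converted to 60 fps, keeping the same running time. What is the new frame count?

Target frames = source frames × (target rate / source rate) = 392355 × (60)/(50) = 392355 × 6/5 = 470826.

470826 frames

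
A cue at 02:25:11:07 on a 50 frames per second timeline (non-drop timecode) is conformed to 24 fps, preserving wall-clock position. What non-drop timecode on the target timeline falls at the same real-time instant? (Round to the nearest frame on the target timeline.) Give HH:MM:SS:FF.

02:25:11:03

Source frame index: (2×3600 + 25×60 + 11) × 50 + 7 = 435557.
Real time: 435557 / (50) = 435557/50 s.
Target frame: (435557/50) × (24) = 5226684/25 ≈ 209067.360 → 209067.
At 24 labels/s: frame 209067 → 02:25:11:03.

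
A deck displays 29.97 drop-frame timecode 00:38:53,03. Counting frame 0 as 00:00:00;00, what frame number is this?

69923

Complete 10-minute blocks: 3, each 17982 frames → 53946.
Remaining 8 whole minutes in the current block: 1800 + 7 × 1798 = 14386 frames.
Within the current minute: 53 × 30 + 3 − 2 = 1591 (labels ;00/;01 skipped at this minute). Total = 53946 + 14386 + 1591 = 69923.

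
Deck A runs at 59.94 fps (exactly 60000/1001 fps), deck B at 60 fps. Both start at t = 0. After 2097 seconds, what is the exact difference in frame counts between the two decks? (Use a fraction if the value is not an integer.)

A emits 60000/1001 × 2097 = 125820000/1001 frames; B emits 60 × 2097 = 125820.
Difference = 125820/1001 frames (≈ 125.6943); B is ahead of A.

125820/1001 frames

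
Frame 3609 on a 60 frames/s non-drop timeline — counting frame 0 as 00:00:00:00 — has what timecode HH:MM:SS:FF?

3609 ÷ 60 = 60 full seconds, remainder 9 frames.
60 s = 0 h 1 min 0 s.
Timecode: 00:01:00:09.

00:01:00:09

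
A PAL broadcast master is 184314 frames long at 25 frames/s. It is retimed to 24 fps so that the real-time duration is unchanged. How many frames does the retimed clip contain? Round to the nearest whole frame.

176941 frames

Frames at target rate = 184314 × (24) / (25) = 4423536/25 ≈ 176941.440.
Nearest whole frame: 176941.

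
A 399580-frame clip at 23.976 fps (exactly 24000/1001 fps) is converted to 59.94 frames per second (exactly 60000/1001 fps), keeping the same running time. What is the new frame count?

998950 frames

Target frames = source frames × (target rate / source rate) = 399580 × (60000/1001)/(24000/1001) = 399580 × 5/2 = 998950.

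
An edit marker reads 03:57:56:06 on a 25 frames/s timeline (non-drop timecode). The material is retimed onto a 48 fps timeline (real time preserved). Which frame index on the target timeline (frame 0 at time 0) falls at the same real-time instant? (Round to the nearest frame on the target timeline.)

Source frame index: (3×3600 + 57×60 + 56) × 25 + 6 = 356906.
Real time: 356906 / (25) = 356906/25 s.
Target frame: (356906/25) × (48) = 17131488/25 ≈ 685259.520 → 685260.

frame 685260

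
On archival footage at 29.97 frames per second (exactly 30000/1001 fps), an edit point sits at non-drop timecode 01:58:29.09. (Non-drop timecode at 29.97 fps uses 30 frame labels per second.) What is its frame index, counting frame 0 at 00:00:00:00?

frame 213279

Total seconds to the label: (1 × 3600 + 58 × 60 + 29) = 7109.
Frame index = 7109 × 30 + 9 = 213279.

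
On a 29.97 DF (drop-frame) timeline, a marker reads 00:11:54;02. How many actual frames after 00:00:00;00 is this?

21402

As if non-drop at 30 labels/s: (0 × 3600 + 11 × 60 + 54) × 30 + 2 = 21422.
Minute boundaries passed: 11; those not divisible by 10: 11 − 1 = 10; dropped labels = 2 × 10 = 20.
Actual frame index = 21422 − 20 = 21402.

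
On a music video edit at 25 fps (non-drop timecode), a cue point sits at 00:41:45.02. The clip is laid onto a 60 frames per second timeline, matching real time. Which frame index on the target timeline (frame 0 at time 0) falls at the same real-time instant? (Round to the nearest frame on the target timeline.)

frame 150305

Source frame index: (0×3600 + 41×60 + 45) × 25 + 2 = 62627.
Real time: 62627 / (25) = 62627/25 s.
Target frame: (62627/25) × (60) = 751524/5 ≈ 150304.800 → 150305.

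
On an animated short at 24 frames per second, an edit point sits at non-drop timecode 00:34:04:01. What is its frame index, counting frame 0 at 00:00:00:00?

49057

Total seconds to the label: (0 × 3600 + 34 × 60 + 4) = 2044.
Frame index = 2044 × 24 + 1 = 49057.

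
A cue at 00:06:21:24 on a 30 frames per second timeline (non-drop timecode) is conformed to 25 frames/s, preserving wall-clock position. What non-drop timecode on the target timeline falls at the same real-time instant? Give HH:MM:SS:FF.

00:06:21:20

Source frame index: (0×3600 + 6×60 + 21) × 30 + 24 = 11454.
Real time: 11454 / (30) = 1909/5 s.
Target frame: (1909/5) × (25) = 9545.
At 25 labels/s: frame 9545 → 00:06:21:20.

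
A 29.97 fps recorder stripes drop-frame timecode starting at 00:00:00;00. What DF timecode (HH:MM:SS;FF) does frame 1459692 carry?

Each 10-minute DF block holds 10 × 60 × 30 − 9 × 2 = 17982 frames. 1459692 ÷ 17982 → 81 full blocks, remainder 3150.
Within the partial block the first minute is 1800 frames and each further minute 1798, so 1 further minute boundary passed. Total skipped labels = 18 × 81 + 2 × 1 = 1460.
Non-drop label index = 1459692 + 1460 = 1461152; at 30 labels/s that is 13:31:45:02, i.e. DF 13:31:45;02.

13:31:45;02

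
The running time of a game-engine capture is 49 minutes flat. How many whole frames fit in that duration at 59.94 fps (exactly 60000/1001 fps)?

176223 frames

49 min = 2940 s.
Frames = 2940 × 60000/1001 = 25200000/143 ≈ 176223.7762.
Complete frames: 176223.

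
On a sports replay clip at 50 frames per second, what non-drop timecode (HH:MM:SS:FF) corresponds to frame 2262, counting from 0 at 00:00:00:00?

00:00:45:12

2262 ÷ 50 = 45 full seconds, remainder 12 frames.
45 s = 0 h 0 min 45 s.
Timecode: 00:00:45:12.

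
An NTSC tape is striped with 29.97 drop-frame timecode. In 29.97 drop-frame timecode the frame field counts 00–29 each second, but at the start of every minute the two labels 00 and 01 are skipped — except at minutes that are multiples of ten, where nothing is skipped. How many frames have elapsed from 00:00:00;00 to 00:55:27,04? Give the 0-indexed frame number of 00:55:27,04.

99714

Complete 10-minute blocks: 5, each 17982 frames → 89910.
Remaining 5 whole minutes in the current block: 1800 + 4 × 1798 = 8992 frames.
Within the current minute: 27 × 30 + 4 − 2 = 812 (labels ;00/;01 skipped at this minute). Total = 89910 + 8992 + 812 = 99714.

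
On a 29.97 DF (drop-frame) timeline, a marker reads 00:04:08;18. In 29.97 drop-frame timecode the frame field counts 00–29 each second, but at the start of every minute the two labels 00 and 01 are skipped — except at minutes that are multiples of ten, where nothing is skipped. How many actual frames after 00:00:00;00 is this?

As if non-drop at 30 labels/s: (0 × 3600 + 4 × 60 + 8) × 30 + 18 = 7458.
Minute boundaries passed: 4; those not divisible by 10: 4 − 0 = 4; dropped labels = 2 × 4 = 8.
Actual frame index = 7458 − 8 = 7450.

7450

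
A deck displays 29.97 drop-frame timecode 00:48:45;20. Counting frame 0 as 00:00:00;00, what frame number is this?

87682

Complete 10-minute blocks: 4, each 17982 frames → 71928.
Remaining 8 whole minutes in the current block: 1800 + 7 × 1798 = 14386 frames.
Within the current minute: 45 × 30 + 20 − 2 = 1368 (labels ;00/;01 skipped at this minute). Total = 71928 + 14386 + 1368 = 87682.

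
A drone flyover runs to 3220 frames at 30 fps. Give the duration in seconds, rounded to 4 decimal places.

107.3333 seconds

Running time = 3220 × 1/30 = 322/3 s ≈ 107.3333 s.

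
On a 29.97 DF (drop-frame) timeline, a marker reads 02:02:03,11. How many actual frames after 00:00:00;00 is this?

As if non-drop at 30 labels/s: (2 × 3600 + 2 × 60 + 3) × 30 + 11 = 219701.
Minute boundaries passed: 122; those not divisible by 10: 122 − 12 = 110; dropped labels = 2 × 110 = 220.
Actual frame index = 219701 − 220 = 219481.

219481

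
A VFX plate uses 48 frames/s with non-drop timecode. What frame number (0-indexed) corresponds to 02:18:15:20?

frame 398180

Total seconds to the label: (2 × 3600 + 18 × 60 + 15) = 8295.
Frame index = 8295 × 48 + 20 = 398180.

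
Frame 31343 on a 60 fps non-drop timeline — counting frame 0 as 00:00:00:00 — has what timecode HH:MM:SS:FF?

00:08:42:23

31343 ÷ 60 = 522 full seconds, remainder 23 frames.
522 s = 0 h 8 min 42 s.
Timecode: 00:08:42:23.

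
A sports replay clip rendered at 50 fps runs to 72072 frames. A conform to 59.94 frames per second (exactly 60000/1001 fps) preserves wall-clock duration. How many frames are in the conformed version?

86400 frames

Target frames = source frames × (target rate / source rate) = 72072 × (60000/1001)/(50) = 72072 × 1200/1001 = 86400.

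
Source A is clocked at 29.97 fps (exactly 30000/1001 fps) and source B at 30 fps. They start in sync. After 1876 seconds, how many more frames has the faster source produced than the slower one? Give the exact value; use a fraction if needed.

8040/143 frames

A emits 30000/1001 × 1876 = 8040000/143 frames; B emits 30 × 1876 = 56280.
Difference = 8040/143 frames (≈ 56.2238); B is ahead of A.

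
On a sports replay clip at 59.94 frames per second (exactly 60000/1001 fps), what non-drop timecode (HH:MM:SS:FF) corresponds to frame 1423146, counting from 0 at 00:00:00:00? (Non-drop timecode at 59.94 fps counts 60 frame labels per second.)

06:35:19:06

1423146 ÷ 60 = 23719 full seconds, remainder 6 frames.
23719 s = 6 h 35 min 19 s.
Timecode: 06:35:19:06.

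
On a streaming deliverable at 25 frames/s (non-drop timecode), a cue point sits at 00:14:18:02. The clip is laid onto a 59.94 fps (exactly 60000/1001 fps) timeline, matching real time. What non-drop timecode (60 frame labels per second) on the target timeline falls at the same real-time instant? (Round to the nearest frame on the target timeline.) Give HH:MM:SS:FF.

00:14:17:13

Source frame index: (0×3600 + 14×60 + 18) × 25 + 2 = 21452.
Real time: 21452 / (25) = 21452/25 s.
Target frame: (21452/25) × (60000/1001) = 51484800/1001 ≈ 51433.367 → 51433.
At 60 labels/s: frame 51433 → 00:14:17:13.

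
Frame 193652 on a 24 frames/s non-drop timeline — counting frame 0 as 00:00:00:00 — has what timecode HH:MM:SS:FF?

193652 ÷ 24 = 8068 full seconds, remainder 20 frames.
8068 s = 2 h 14 min 28 s.
Timecode: 02:14:28:20.

02:14:28:20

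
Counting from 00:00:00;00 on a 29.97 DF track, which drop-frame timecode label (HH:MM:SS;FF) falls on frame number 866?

00:00:28;26

Ten DF minutes hold 17982 frames, so frame 866 lies in block 0 (frames 0–17981) with 866 frames into that block.
The block's first minute is 1800 frames and the rest 1798 each; 866 frames reaches minute 0, so 0 × 18 + 0 × 2 = 0 labels have been skipped so far.
Adding those back, label number 866 + 0 = 866 at 30 labels/s is 28 s + 26 f = 0 h 0 min 28 s frame 26, i.e. 00:00:28;26.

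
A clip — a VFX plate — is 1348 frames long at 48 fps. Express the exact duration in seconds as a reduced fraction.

337/12 seconds

Running time = 1348 ÷ (48) = 1348 × 1/48 = 337/12 s.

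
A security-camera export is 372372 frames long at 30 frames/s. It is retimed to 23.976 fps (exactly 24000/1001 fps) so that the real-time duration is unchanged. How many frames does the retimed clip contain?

297600 frames

Target frames = source frames × (target rate / source rate) = 372372 × (24000/1001)/(30) = 372372 × 800/1001 = 297600.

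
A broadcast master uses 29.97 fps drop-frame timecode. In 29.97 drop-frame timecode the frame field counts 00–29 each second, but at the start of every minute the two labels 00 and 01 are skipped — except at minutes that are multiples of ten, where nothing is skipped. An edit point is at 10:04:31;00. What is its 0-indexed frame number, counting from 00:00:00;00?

1087042

As if non-drop at 30 labels/s: (10 × 3600 + 4 × 60 + 31) × 30 + 0 = 1088130.
Minute boundaries passed: 604; those not divisible by 10: 604 − 60 = 544; dropped labels = 2 × 544 = 1088.
Actual frame index = 1088130 − 1088 = 1087042.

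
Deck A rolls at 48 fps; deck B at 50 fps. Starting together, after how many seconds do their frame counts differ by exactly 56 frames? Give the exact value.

The gap grows by |50 − 48| = 2 frames per second.
Time for a 56-frame gap: 56 ÷ (2) = 28 s.

28 seconds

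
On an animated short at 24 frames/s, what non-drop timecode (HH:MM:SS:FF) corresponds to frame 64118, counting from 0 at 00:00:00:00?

00:44:31:14

64118 ÷ 24 = 2671 full seconds, remainder 14 frames.
2671 s = 0 h 44 min 31 s.
Timecode: 00:44:31:14.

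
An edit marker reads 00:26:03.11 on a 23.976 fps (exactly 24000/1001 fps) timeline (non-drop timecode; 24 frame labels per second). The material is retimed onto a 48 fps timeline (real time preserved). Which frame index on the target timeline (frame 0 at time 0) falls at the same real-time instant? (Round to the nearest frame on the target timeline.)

frame 75121

Source frame index: (0×3600 + 26×60 + 3) × 24 + 11 = 37523.
Real time: 37523 / (24000/1001) = 37560523/24000 s.
Target frame: (37560523/24000) × (48) = 37560523/500 ≈ 75121.046 → 75121.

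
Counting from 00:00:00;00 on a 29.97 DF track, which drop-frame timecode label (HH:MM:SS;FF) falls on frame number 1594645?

14:46:48;01

Each 10-minute DF block holds 10 × 60 × 30 − 9 × 2 = 17982 frames. 1594645 ÷ 17982 → 88 full blocks, remainder 12229.
Within the partial block the first minute is 1800 frames and each further minute 1798, so 6 further minute boundaries passed. Total skipped labels = 18 × 88 + 2 × 6 = 1596.
Non-drop label index = 1594645 + 1596 = 1596241; at 30 labels/s that is 14:46:48:01, i.e. DF 14:46:48;01.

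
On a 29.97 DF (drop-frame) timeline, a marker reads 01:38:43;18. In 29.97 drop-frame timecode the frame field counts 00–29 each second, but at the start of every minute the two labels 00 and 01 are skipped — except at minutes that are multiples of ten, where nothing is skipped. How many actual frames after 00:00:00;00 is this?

177530

Complete 10-minute blocks: 9, each 17982 frames → 161838.
Remaining 8 whole minutes in the current block: 1800 + 7 × 1798 = 14386 frames.
Within the current minute: 43 × 30 + 18 − 2 = 1306 (labels ;00/;01 skipped at this minute). Total = 161838 + 14386 + 1306 = 177530.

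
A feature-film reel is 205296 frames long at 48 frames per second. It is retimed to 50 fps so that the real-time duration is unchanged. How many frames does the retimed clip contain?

213850 frames

Target frames = source frames × (target rate / source rate) = 205296 × (50)/(48) = 205296 × 25/24 = 213850.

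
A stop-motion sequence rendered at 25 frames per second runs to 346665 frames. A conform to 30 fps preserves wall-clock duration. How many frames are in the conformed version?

415998 frames

Target frames = source frames × (target rate / source rate) = 346665 × (30)/(25) = 346665 × 6/5 = 415998.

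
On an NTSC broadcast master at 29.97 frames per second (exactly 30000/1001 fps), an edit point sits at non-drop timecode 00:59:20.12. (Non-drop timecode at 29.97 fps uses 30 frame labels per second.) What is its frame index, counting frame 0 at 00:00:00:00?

frame 106812

Total seconds to the label: (0 × 3600 + 59 × 60 + 20) = 3560.
Frame index = 3560 × 30 + 12 = 106812.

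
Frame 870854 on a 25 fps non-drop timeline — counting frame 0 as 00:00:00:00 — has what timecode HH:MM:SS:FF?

870854 ÷ 25 = 34834 full seconds, remainder 4 frames.
34834 s = 9 h 40 min 34 s.
Timecode: 09:40:34:04.

09:40:34:04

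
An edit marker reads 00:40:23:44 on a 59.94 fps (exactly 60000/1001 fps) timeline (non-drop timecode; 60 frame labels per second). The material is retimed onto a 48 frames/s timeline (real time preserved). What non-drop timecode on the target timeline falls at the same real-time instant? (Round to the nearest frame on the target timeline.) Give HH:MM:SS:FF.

00:40:26:08

Source frame index: (0×3600 + 40×60 + 23) × 60 + 44 = 145424.
Real time: 145424 / (60000/1001) = 9098089/3750 s.
Target frame: (9098089/3750) × (48) = 72784712/625 ≈ 116455.539 → 116456.
At 48 labels/s: frame 116456 → 00:40:26:08.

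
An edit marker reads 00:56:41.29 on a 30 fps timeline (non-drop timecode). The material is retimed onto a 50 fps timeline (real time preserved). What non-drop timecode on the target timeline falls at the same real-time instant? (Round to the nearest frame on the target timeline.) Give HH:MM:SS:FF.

00:56:41:48

Source frame index: (0×3600 + 56×60 + 41) × 30 + 29 = 102059.
Real time: 102059 / (30) = 102059/30 s.
Target frame: (102059/30) × (50) = 510295/3 ≈ 170098.333 → 170098.
At 50 labels/s: frame 170098 → 00:56:41:48.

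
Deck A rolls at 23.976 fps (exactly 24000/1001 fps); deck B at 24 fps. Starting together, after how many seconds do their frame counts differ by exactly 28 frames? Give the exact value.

7007/6 seconds

The gap grows by |24 − 24000/1001| = 24/1001 frames per second.
Time for a 28-frame gap: 28 ÷ (24/1001) = 7007/6 s.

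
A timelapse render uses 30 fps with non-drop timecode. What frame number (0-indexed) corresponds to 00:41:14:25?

Total seconds to the label: (0 × 3600 + 41 × 60 + 14) = 2474.
Frame index = 2474 × 30 + 25 = 74245.

74245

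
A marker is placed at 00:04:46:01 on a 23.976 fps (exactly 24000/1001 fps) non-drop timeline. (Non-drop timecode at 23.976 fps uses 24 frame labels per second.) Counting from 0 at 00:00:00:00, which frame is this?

Total seconds to the label: (0 × 3600 + 4 × 60 + 46) = 286.
Frame index = 286 × 24 + 1 = 6865.

6865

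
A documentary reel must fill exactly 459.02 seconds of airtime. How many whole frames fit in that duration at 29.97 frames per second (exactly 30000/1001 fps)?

Frames = 459.02 × 30000/1001 = 13770600/1001 ≈ 13756.8432.
Complete frames: 13756.

13756 frames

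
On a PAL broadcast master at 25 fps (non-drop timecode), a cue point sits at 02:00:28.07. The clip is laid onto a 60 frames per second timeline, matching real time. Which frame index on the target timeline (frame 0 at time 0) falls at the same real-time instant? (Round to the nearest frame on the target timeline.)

frame 433697

Source frame index: (2×3600 + 0×60 + 28) × 25 + 7 = 180707.
Real time: 180707 / (25) = 180707/25 s.
Target frame: (180707/25) × (60) = 2168484/5 ≈ 433696.800 → 433697.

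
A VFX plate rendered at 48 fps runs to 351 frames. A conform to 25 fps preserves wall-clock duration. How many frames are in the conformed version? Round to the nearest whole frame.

Frames at target rate = 351 × (25) / (48) = 2925/16 ≈ 182.812.
Nearest whole frame: 183.

183 frames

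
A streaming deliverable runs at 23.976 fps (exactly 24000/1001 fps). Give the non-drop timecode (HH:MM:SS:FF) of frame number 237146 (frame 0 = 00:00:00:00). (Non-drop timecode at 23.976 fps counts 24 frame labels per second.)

237146 ÷ 24 = 9881 full seconds, remainder 2 frames.
9881 s = 2 h 44 min 41 s.
Timecode: 02:44:41:02.

02:44:41:02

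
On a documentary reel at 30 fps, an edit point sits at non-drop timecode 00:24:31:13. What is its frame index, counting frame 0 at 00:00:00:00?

44143

Total seconds to the label: (0 × 3600 + 24 × 60 + 31) = 1471.
Frame index = 1471 × 30 + 13 = 44143.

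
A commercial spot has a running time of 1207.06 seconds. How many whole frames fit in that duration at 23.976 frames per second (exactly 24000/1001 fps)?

28940 frames

Frames = 1207.06 × 24000/1001 = 28969440/1001 ≈ 28940.4995.
Complete frames: 28940.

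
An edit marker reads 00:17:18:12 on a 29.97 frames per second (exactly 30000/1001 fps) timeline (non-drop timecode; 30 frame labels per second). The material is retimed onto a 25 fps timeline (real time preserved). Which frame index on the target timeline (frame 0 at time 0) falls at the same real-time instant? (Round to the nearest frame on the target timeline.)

frame 25986

Source frame index: (0×3600 + 17×60 + 18) × 30 + 12 = 31152.
Real time: 31152 / (30000/1001) = 649649/625 s.
Target frame: (649649/625) × (25) = 649649/25 ≈ 25985.960 → 25986.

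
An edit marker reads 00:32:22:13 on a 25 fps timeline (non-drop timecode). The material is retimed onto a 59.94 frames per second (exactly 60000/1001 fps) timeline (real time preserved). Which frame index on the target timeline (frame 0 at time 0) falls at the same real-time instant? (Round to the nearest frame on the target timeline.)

Source frame index: (0×3600 + 32×60 + 22) × 25 + 13 = 48563.
Real time: 48563 / (25) = 48563/25 s.
Target frame: (48563/25) × (60000/1001) = 116551200/1001 ≈ 116434.765 → 116435.

frame 116435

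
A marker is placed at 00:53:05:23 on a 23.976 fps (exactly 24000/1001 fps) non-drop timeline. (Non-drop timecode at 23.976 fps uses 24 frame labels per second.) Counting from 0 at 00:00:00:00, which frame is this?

76463

Total seconds to the label: (0 × 3600 + 53 × 60 + 5) = 3185.
Frame index = 3185 × 24 + 23 = 76463.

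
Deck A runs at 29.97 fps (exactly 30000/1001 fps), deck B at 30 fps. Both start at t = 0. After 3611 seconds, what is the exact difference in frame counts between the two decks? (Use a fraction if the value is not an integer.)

108330/1001 frames

A emits 30000/1001 × 3611 = 108330000/1001 frames; B emits 30 × 3611 = 108330.
Difference = 108330/1001 frames (≈ 108.2218); B is ahead of A.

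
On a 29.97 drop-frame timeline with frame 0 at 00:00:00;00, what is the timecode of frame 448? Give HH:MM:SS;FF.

00:00:14;28

Ten DF minutes hold 17982 frames, so frame 448 lies in block 0 (frames 0–17981) with 448 frames into that block.
The block's first minute is 1800 frames and the rest 1798 each; 448 frames reaches minute 0, so 0 × 18 + 0 × 2 = 0 labels have been skipped so far.
Adding those back, label number 448 + 0 = 448 at 30 labels/s is 14 s + 28 f = 0 h 0 min 14 s frame 28, i.e. 00:00:14;28.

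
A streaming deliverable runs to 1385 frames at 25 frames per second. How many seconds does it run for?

55.4 seconds

Running time = 1385 / (25) = 55.4 s.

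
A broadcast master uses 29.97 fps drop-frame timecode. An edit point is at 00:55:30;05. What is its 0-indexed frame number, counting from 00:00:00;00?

99805

Complete 10-minute blocks: 5, each 17982 frames → 89910.
Remaining 5 whole minutes in the current block: 1800 + 4 × 1798 = 8992 frames.
Within the current minute: 30 × 30 + 5 − 2 = 903 (labels ;00/;01 skipped at this minute). Total = 89910 + 8992 + 903 = 99805.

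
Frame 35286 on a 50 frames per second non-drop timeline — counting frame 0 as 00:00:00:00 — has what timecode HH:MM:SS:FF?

00:11:45:36

35286 ÷ 50 = 705 full seconds, remainder 36 frames.
705 s = 0 h 11 min 45 s.
Timecode: 00:11:45:36.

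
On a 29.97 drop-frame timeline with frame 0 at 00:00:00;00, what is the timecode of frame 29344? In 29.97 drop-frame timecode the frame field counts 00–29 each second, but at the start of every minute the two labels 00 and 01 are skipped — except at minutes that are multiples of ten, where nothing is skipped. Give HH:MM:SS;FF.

Ten DF minutes hold 17982 frames, so frame 29344 lies in block 1 (frames 17982–35963) with 11362 frames into that block.
The block's first minute is 1800 frames and the rest 1798 each; 11362 frames reaches minute 6, so 1 × 18 + 6 × 2 = 30 labels have been skipped so far.
Adding those back, label number 29344 + 30 = 29374 at 30 labels/s is 979 s + 4 f = 0 h 16 min 19 s frame 4, i.e. 00:16:19;04.

00:16:19;04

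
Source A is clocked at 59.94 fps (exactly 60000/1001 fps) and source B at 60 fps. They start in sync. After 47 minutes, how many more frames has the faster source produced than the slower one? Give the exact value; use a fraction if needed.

169200/1001 frames

47 min = 2820 s.
A emits 60000/1001 × 2820 = 169200000/1001 frames; B emits 60 × 2820 = 169200.
Difference = 169200/1001 frames (≈ 169.0310); B is ahead of A.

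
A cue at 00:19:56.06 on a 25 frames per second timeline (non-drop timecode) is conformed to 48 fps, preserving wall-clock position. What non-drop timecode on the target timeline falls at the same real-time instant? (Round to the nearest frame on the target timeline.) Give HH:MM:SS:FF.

Source frame index: (0×3600 + 19×60 + 56) × 25 + 6 = 29906.
Real time: 29906 / (25) = 29906/25 s.
Target frame: (29906/25) × (48) = 1435488/25 ≈ 57419.520 → 57420.
At 48 labels/s: frame 57420 → 00:19:56:12.

00:19:56:12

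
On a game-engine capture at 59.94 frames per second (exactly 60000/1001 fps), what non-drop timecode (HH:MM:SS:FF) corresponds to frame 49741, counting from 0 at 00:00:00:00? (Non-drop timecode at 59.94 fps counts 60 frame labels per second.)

49741 ÷ 60 = 829 full seconds, remainder 1 frame.
829 s = 0 h 13 min 49 s.
Timecode: 00:13:49:01.

00:13:49:01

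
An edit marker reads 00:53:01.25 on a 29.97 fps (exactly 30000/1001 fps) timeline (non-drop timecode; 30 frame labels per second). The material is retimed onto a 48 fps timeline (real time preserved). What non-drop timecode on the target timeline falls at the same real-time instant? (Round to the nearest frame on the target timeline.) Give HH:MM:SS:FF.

00:53:05:01

Source frame index: (0×3600 + 53×60 + 1) × 30 + 25 = 95455.
Real time: 95455 / (30000/1001) = 19110091/6000 s.
Target frame: (19110091/6000) × (48) = 19110091/125 ≈ 152880.728 → 152881.
At 48 labels/s: frame 152881 → 00:53:05:01.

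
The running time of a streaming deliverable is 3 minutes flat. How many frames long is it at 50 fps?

9000 frames

3 min = 180 s.
Frames = 180 × 50 = 9000.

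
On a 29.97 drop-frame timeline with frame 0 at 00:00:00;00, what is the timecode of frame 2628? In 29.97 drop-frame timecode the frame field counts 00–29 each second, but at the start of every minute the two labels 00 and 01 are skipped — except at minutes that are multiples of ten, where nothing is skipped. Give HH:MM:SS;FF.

Ten DF minutes hold 17982 frames, so frame 2628 lies in block 0 (frames 0–17981) with 2628 frames into that block.
The block's first minute is 1800 frames and the rest 1798 each; 2628 frames reaches minute 1, so 0 × 18 + 1 × 2 = 2 labels have been skipped so far.
Adding those back, label number 2628 + 2 = 2630 at 30 labels/s is 87 s + 20 f = 0 h 1 min 27 s frame 20, i.e. 00:01:27;20.

00:01:27;20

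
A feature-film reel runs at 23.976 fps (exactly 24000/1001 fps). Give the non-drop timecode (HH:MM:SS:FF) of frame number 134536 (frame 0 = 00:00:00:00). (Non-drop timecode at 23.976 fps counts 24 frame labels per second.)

134536 ÷ 24 = 5605 full seconds, remainder 16 frames.
5605 s = 1 h 33 min 25 s.
Timecode: 01:33:25:16.

01:33:25:16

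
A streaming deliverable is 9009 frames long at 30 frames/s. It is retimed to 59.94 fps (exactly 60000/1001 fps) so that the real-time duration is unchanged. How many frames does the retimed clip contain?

Target frames = source frames × (target rate / source rate) = 9009 × (60000/1001)/(30) = 9009 × 2000/1001 = 18000.

18000 frames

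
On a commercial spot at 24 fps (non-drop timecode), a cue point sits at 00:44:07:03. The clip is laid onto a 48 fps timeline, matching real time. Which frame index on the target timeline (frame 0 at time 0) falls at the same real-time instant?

frame 127062

Source frame index: (0×3600 + 44×60 + 7) × 24 + 3 = 63531.
Real time: 63531 / (24) = 21177/8 s.
Target frame: (21177/8) × (48) = 127062.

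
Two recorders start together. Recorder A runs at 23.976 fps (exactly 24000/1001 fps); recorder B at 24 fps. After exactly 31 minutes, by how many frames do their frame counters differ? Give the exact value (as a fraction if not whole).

44640/1001 frames

31 min = 1860 s.
A emits 24000/1001 × 1860 = 44640000/1001 frames; B emits 24 × 1860 = 44640.
Difference = 44640/1001 frames (≈ 44.5954); B is ahead of A.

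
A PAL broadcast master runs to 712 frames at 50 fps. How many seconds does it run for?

Running time = 712 / (50) = 14.24 s.

14.24 seconds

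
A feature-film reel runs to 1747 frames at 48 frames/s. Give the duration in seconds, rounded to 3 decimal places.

Running time = 1747 × 1/48 = 1747/48 s ≈ 36.396 s.

36.396 seconds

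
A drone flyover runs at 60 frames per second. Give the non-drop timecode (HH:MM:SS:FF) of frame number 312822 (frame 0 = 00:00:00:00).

312822 ÷ 60 = 5213 full seconds, remainder 42 frames.
5213 s = 1 h 26 min 53 s.
Timecode: 01:26:53:42.

01:26:53:42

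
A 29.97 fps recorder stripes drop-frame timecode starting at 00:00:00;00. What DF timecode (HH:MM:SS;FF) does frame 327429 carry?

03:02:05;07

Ten DF minutes hold 17982 frames, so frame 327429 lies in block 18 (frames 323676–341657) with 3753 frames into that block.
The block's first minute is 1800 frames and the rest 1798 each; 3753 frames reaches minute 2, so 18 × 18 + 2 × 2 = 328 labels have been skipped so far.
Adding those back, label number 327429 + 328 = 327757 at 30 labels/s is 10925 s + 7 f = 3 h 2 min 5 s frame 7, i.e. 03:02:05;07.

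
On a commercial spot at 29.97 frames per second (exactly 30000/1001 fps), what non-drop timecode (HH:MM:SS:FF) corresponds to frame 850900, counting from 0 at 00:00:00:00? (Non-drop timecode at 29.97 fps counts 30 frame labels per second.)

07:52:43:10

850900 ÷ 30 = 28363 full seconds, remainder 10 frames.
28363 s = 7 h 52 min 43 s.
Timecode: 07:52:43:10.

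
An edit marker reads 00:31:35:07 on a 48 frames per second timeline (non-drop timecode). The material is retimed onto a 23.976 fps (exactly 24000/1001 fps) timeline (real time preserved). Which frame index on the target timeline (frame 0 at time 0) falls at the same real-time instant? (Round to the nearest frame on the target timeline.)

frame 45438

Source frame index: (0×3600 + 31×60 + 35) × 48 + 7 = 90967.
Real time: 90967 / (48) = 90967/48 s.
Target frame: (90967/48) × (24000/1001) = 45483500/1001 ≈ 45438.062 → 45438.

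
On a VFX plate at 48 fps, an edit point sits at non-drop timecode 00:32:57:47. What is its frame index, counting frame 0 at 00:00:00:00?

Total seconds to the label: (0 × 3600 + 32 × 60 + 57) = 1977.
Frame index = 1977 × 48 + 47 = 94943.

frame 94943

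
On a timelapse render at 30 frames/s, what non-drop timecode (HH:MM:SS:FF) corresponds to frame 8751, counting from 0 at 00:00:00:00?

00:04:51:21

8751 ÷ 30 = 291 full seconds, remainder 21 frames.
291 s = 0 h 4 min 51 s.
Timecode: 00:04:51:21.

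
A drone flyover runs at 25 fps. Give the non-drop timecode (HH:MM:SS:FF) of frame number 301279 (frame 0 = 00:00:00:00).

301279 ÷ 25 = 12051 full seconds, remainder 4 frames.
12051 s = 3 h 20 min 51 s.
Timecode: 03:20:51:04.

03:20:51:04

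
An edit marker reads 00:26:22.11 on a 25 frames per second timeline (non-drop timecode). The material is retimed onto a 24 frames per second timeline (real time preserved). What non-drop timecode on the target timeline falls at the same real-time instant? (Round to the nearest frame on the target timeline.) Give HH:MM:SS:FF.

00:26:22:11

Source frame index: (0×3600 + 26×60 + 22) × 25 + 11 = 39561.
Real time: 39561 / (25) = 39561/25 s.
Target frame: (39561/25) × (24) = 949464/25 ≈ 37978.560 → 37979.
At 24 labels/s: frame 37979 → 00:26:22:11.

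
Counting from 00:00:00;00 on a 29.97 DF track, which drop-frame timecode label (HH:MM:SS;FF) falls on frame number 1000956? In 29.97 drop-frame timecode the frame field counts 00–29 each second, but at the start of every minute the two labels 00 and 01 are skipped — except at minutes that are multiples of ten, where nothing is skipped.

09:16:38;18

Each 10-minute DF block holds 10 × 60 × 30 − 9 × 2 = 17982 frames. 1000956 ÷ 17982 → 55 full blocks, remainder 11946.
Within the partial block the first minute is 1800 frames and each further minute 1798, so 6 further minute boundaries passed. Total skipped labels = 18 × 55 + 2 × 6 = 1002.
Non-drop label index = 1000956 + 1002 = 1001958; at 30 labels/s that is 09:16:38:18, i.e. DF 09:16:38;18.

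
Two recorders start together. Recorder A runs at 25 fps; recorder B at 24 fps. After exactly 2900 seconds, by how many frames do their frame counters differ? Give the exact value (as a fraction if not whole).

A emits 25 × 2900 = 72500 frames; B emits 24 × 2900 = 69600.
Difference = 2900 frames; B is behind A.

2900 frames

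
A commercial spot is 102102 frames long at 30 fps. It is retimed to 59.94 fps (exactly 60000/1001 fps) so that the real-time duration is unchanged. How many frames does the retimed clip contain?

Target frames = source frames × (target rate / source rate) = 102102 × (60000/1001)/(30) = 102102 × 2000/1001 = 204000.

204000 frames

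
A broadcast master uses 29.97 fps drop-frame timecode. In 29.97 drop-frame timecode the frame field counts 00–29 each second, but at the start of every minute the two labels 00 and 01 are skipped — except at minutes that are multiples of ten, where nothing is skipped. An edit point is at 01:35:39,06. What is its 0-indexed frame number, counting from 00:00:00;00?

As if non-drop at 30 labels/s: (1 × 3600 + 35 × 60 + 39) × 30 + 6 = 172176.
Minute boundaries passed: 95; those not divisible by 10: 95 − 9 = 86; dropped labels = 2 × 86 = 172.
Actual frame index = 172176 − 172 = 172004.

172004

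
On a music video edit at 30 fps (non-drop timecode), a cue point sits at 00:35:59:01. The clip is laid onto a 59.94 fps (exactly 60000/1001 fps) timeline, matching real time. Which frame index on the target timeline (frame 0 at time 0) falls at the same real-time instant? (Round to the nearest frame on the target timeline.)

Source frame index: (0×3600 + 35×60 + 59) × 30 + 1 = 64771.
Real time: 64771 / (30) = 64771/30 s.
Target frame: (64771/30) × (60000/1001) = 18506000/143 ≈ 129412.587 → 129413.

frame 129413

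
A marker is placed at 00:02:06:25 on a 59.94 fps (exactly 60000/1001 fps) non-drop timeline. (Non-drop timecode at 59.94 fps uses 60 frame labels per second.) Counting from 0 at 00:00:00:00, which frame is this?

frame 7585

Total seconds to the label: (0 × 3600 + 2 × 60 + 6) = 126.
Frame index = 126 × 60 + 25 = 7585.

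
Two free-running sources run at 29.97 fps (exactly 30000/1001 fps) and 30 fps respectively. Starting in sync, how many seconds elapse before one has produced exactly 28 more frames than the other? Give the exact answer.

The gap grows by |30 − 30000/1001| = 30/1001 frames per second.
Time for a 28-frame gap: 28 ÷ (30/1001) = 14014/15 s.

14014/15 seconds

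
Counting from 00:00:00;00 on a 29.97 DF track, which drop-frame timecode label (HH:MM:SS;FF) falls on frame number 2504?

00:01:23;16

Ten DF minutes hold 17982 frames, so frame 2504 lies in block 0 (frames 0–17981) with 2504 frames into that block.
The block's first minute is 1800 frames and the rest 1798 each; 2504 frames reaches minute 1, so 0 × 18 + 1 × 2 = 2 labels have been skipped so far.
Adding those back, label number 2504 + 2 = 2506 at 30 labels/s is 83 s + 16 f = 0 h 1 min 23 s frame 16, i.e. 00:01:23;16.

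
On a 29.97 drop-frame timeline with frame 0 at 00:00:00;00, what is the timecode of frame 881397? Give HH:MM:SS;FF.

Each 10-minute DF block holds 10 × 60 × 30 − 9 × 2 = 17982 frames. 881397 ÷ 17982 → 49 full blocks, remainder 279.
Within the partial block the first minute is 1800 frames and each further minute 1798, so 0 further minute boundaries passed. Total skipped labels = 18 × 49 + 2 × 0 = 882.
Non-drop label index = 881397 + 882 = 882279; at 30 labels/s that is 08:10:09:09, i.e. DF 08:10:09;09.

08:10:09;09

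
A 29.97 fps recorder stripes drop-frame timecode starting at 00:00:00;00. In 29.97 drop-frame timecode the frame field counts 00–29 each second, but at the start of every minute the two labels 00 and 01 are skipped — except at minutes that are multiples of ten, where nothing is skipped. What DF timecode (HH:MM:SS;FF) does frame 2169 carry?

Ten DF minutes hold 17982 frames, so frame 2169 lies in block 0 (frames 0–17981) with 2169 frames into that block.
The block's first minute is 1800 frames and the rest 1798 each; 2169 frames reaches minute 1, so 0 × 18 + 1 × 2 = 2 labels have been skipped so far.
Adding those back, label number 2169 + 2 = 2171 at 30 labels/s is 72 s + 11 f = 0 h 1 min 12 s frame 11, i.e. 00:01:12;11.

00:01:12;11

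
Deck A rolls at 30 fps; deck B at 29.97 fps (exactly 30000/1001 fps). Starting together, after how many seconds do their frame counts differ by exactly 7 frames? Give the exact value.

The gap grows by |30000/1001 − 30| = 30/1001 frames per second.
Time for a 7-frame gap: 7 ÷ (30/1001) = 7007/30 s.

7007/30 seconds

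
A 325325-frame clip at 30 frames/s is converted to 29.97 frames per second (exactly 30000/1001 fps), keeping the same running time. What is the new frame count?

Target frames = source frames × (target rate / source rate) = 325325 × (30000/1001)/(30) = 325325 × 1000/1001 = 325000.

325000 frames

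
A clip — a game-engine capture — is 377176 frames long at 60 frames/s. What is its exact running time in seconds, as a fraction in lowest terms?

94294/15 seconds

Running time = 377176 ÷ (60) = 377176 × 1/60 = 94294/15 s.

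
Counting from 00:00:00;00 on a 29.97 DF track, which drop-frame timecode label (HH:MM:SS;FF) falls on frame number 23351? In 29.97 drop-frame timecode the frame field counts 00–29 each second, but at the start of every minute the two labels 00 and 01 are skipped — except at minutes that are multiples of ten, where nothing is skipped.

00:12:59;03

Ten DF minutes hold 17982 frames, so frame 23351 lies in block 1 (frames 17982–35963) with 5369 frames into that block.
The block's first minute is 1800 frames and the rest 1798 each; 5369 frames reaches minute 2, so 1 × 18 + 2 × 2 = 22 labels have been skipped so far.
Adding those back, label number 23351 + 22 = 23373 at 30 labels/s is 779 s + 3 f = 0 h 12 min 59 s frame 3, i.e. 00:12:59;03.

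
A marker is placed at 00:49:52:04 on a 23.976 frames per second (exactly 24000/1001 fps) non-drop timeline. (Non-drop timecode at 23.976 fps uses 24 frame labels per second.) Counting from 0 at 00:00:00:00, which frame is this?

Total seconds to the label: (0 × 3600 + 49 × 60 + 52) = 2992.
Frame index = 2992 × 24 + 4 = 71812.

frame 71812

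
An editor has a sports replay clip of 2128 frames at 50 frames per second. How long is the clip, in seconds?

42.56 seconds

Running time = 2128 / (50) = 42.56 s.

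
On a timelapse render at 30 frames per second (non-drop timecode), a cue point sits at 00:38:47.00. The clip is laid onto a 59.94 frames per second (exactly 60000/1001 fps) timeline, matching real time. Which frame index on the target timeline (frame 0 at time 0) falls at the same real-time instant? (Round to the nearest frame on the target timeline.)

frame 139481

Source frame index: (0×3600 + 38×60 + 47) × 30 + 0 = 69810.
Real time: 69810 / (30) = 2327 s.
Target frame: (2327) × (60000/1001) = 10740000/77 ≈ 139480.519 → 139481.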